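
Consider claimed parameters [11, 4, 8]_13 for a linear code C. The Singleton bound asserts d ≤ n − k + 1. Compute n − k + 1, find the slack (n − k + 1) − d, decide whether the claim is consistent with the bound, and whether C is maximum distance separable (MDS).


Singleton RHS = n − k + 1 = 8, slack = 0, bound satisfied, MDS.

Singleton bound: d ≤ n − k + 1.
Here n = 11, k = 4, so n − k + 1 = 8.
Given d = 8, check d ≤ 8: YES.
Slack = (n − k + 1) − d = 0.
The code is MDS (slack = 0).
Description: the claimed parameters are [11, 4, 8]_13; such a code would be MDS (meets Singleton bound).


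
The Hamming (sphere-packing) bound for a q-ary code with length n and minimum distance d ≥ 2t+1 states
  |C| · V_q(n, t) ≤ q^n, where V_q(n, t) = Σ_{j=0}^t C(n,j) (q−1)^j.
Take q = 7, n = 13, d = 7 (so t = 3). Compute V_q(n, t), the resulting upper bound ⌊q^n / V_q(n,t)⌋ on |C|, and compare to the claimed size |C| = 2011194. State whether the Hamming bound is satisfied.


V_q(n, t) = 64663, q^n = 96889010407, Hamming bound = 1498368, |C| = 2011194 > bound (violated).

Step 1: Compute V_q(n, t) = Σ_{j=0}^3 C(n, j) (q−1)^j.
  j = 0: C(13,0)·(6)^0 = 1·1 = 1.
  j = 1: C(13,1)·(6)^1 = 13·6 = 78.
  j = 2: C(13,2)·(6)^2 = 78·36 = 2808.
  j = 3: C(13,3)·(6)^3 = 286·216 = 61776.
  V_q(n, t) = 1 + 78 + 2808 + 61776 = 64663.
Step 2: q^n = 7^13 = 96889010407.
Step 3: Hamming bound ⌊q^n / V_q(n,t)⌋ = ⌊96889010407/64663⌋ = 1498368.
Step 4: Compare |C| = 2011194 to 1498368: violated.
The claimed |C| lies above the Hamming bound, so no 7-ary code of length 13 with d ≥ 7 can have 2011194 codewords.


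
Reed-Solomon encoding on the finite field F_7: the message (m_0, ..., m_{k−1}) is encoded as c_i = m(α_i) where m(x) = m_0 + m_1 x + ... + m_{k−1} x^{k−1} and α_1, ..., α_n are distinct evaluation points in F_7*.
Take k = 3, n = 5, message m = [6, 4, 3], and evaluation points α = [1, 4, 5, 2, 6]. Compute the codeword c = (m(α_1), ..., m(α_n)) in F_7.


c = [6, 0, 3, 5, 5]

Message polynomial: m(x) = 6 + 4·x + 3·x^2 (mod 7).
For each evaluation point α_i, compute m(α_i) mod 7:
  α_1 = 1: Horner steps 3 → 0 → 6, so m(1) = 6.
  α_2 = 4: Horner steps 3 → 2 → 0, so m(4) = 0.
  α_3 = 5: Horner steps 3 → 5 → 3, so m(5) = 3.
  α_4 = 2: Horner steps 3 → 3 → 5, so m(2) = 5.
  α_5 = 6: Horner steps 3 → 1 → 5, so m(6) = 5.
Codeword c = [6, 0, 3, 5, 5] ∈ F_7^5.


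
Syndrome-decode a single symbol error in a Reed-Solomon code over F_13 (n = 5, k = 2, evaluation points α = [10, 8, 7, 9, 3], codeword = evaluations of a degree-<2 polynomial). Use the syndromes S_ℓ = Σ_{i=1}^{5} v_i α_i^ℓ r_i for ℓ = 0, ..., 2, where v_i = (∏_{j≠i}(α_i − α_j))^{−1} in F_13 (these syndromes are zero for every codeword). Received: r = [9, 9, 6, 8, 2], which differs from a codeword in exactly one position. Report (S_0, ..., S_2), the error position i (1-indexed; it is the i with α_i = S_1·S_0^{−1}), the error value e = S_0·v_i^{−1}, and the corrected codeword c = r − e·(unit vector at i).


S = (8, 12, 5), error at position 2, error magnitude e = 2, c = [9, 7, 6, 8, 2].

Step 1: column multipliers v_i = (∏_{j≠i}(α_i − α_j))^{−1} mod 13.
  i = 1 (α = 10): (10−8)(10−7)(10−9)(10−3) = 2·3·1·7 = 42 ≡ 3, so v_1 = 3^{−1} = 9 (mod 13).
  i = 2 (α = 8): (8−10)(8−7)(8−9)(8−3) = (−2)·1·(−1)·5 = 10 ≡ 10, so v_2 = 10^{−1} = 4 (mod 13).
  i = 3 (α = 7): (7−10)(7−8)(7−9)(7−3) = (−3)·(−1)·(−2)·4 = −24 ≡ 2, so v_3 = 2^{−1} = 7 (mod 13).
  i = 4 (α = 9): (9−10)(9−8)(9−7)(9−3) = (−1)·1·2·6 = −12 ≡ 1, so v_4 = 1^{−1} = 1 (mod 13).
  i = 5 (α = 3): (3−10)(3−8)(3−7)(3−9) = (−7)·(−5)·(−4)·(−6) = 840 ≡ 8, so v_5 = 8^{−1} = 5 (mod 13).
  v = [9, 4, 7, 1, 5].
Step 2: syndromes of r = [9, 9, 6, 8, 2] (all sums mod 13).
  S_0 = Σ v_i r_i = 9·9 + 4·9 + 7·6 + 1·8 + 5·2 = 177 ≡ 8.
  S_1 = Σ v_i α_i r_i = 9·10·9 + 4·8·9 + 7·7·6 + 1·9·8 + 5·3·2 = 1494 ≡ 12.
  α_i^2 mod 13 = [9, 12, 10, 3, 9].
  S_2 = Σ v_i α_i^2 r_i = 9·9·9 + 4·12·9 + 7·10·6 + 1·3·8 + 5·9·2 = 1695 ≡ 5.
  S = (8, 12, 5) ≠ 0, so r is not a codeword (an error is present).
Step 3: locate the error. For a single error e at position i, S_ℓ = v_i·e·α_i^ℓ, so α_err = S_1/S_0.
  S_0^{−1} = 8^{−1} = 5 (mod 13), so α_err = 12·5 = 60 ≡ 8 = α_2. Error position i = 2.
  Consistency check: S_2/S_1 = 5·12 = 60 ≡ 8 = α_err ✓ (single-error assumption holds).
Step 4: error magnitude e = S_0/v_2 = S_0·∏_{j≠2}(α_2 − α_j) = 8·10 = 80 ≡ 2 (mod 13).
Step 5: correct position 2: c_2 = r_2 − e = 9 − 2 ≡ 7 (mod 13). Hence c = [9, 7, 6, 8, 2].
  Check: interpolating c through the α_i gives m(x) = 12 + 1·x (degree < 2) with m(α_i) = c_i for every i, so c is indeed a codeword.


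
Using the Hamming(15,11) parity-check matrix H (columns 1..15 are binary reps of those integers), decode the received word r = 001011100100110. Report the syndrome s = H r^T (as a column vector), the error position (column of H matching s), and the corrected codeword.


s = (1, 1, 1, 0)^T, error position = 14, corrected codeword c = 001011100100100

Compute s = H r^T mod 2 one row at a time:
  s_1 = 0 + 0 + 1 + 0 + 0 + 1 + 1 + 0 = 3 ≡ 1 (mod 2).
  s_2 = 0 + 1 + 1 + 1 + 0 + 1 + 1 + 0 = 5 ≡ 1 (mod 2).
  s_3 = 0 + 1 + 1 + 1 + 1 + 0 + 1 + 0 = 5 ≡ 1 (mod 2).
  s_4 = 0 + 1 + 1 + 1 + 0 + 0 + 1 + 0 = 4 ≡ 0 (mod 2).
s = (1, 1, 1, 0)^T — this equals column 14 of H (binary 1110), so error is at position 14.
Correct: flip bit 14 of r = 001011100100110 to get c = 001011100100100.


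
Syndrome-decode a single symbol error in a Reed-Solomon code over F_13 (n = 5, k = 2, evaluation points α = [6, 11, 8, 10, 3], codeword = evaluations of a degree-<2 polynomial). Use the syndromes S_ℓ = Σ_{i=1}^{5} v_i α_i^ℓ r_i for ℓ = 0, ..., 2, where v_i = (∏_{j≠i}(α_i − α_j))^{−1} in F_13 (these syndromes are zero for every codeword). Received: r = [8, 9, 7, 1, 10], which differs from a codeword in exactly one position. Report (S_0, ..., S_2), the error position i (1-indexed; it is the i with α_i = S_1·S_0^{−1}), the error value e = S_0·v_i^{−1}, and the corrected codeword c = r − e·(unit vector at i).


S = (6, 9, 7), error at position 3, error magnitude e = 9, c = [8, 9, 11, 1, 10].

Step 1: column multipliers v_i = (∏_{j≠i}(α_i − α_j))^{−1} mod 13.
  i = 1 (α = 6): (6−11)(6−8)(6−10)(6−3) = (−5)·(−2)·(−4)·3 = −120 ≡ 10, so v_1 = 10^{−1} = 4 (mod 13).
  i = 2 (α = 11): (11−6)(11−8)(11−10)(11−3) = 5·3·1·8 = 120 ≡ 3, so v_2 = 3^{−1} = 9 (mod 13).
  i = 3 (α = 8): (8−6)(8−11)(8−10)(8−3) = 2·(−3)·(−2)·5 = 60 ≡ 8, so v_3 = 8^{−1} = 5 (mod 13).
  i = 4 (α = 10): (10−6)(10−11)(10−8)(10−3) = 4·(−1)·2·7 = −56 ≡ 9, so v_4 = 9^{−1} = 3 (mod 13).
  i = 5 (α = 3): (3−6)(3−11)(3−8)(3−10) = (−3)·(−8)·(−5)·(−7) = 840 ≡ 8, so v_5 = 8^{−1} = 5 (mod 13).
  v = [4, 9, 5, 3, 5].
Step 2: syndromes of r = [8, 9, 7, 1, 10] (all sums mod 13).
  S_0 = Σ v_i r_i = 4·8 + 9·9 + 5·7 + 3·1 + 5·10 = 201 ≡ 6.
  S_1 = Σ v_i α_i r_i = 4·6·8 + 9·11·9 + 5·8·7 + 3·10·1 + 5·3·10 = 1543 ≡ 9.
  α_i^2 mod 13 = [10, 4, 12, 9, 9].
  S_2 = Σ v_i α_i^2 r_i = 4·10·8 + 9·4·9 + 5·12·7 + 3·9·1 + 5·9·10 = 1541 ≡ 7.
  S = (6, 9, 7) ≠ 0, so r is not a codeword (an error is present).
Step 3: locate the error. For a single error e at position i, S_ℓ = v_i·e·α_i^ℓ, so α_err = S_1/S_0.
  S_0^{−1} = 6^{−1} = 11 (mod 13), so α_err = 9·11 = 99 ≡ 8 = α_3. Error position i = 3.
  Consistency check: S_2/S_1 = 7·3 = 21 ≡ 8 = α_err ✓ (single-error assumption holds).
Step 4: error magnitude e = S_0/v_3 = S_0·∏_{j≠3}(α_3 − α_j) = 6·8 = 48 ≡ 9 (mod 13).
Step 5: correct position 3: c_3 = r_3 − e = 7 − 9 ≡ 11 (mod 13). Hence c = [8, 9, 11, 1, 10].
  Check: interpolating c through the α_i gives m(x) = 12 + 8·x (degree < 2) with m(α_i) = c_i for every i, so c is indeed a codeword.


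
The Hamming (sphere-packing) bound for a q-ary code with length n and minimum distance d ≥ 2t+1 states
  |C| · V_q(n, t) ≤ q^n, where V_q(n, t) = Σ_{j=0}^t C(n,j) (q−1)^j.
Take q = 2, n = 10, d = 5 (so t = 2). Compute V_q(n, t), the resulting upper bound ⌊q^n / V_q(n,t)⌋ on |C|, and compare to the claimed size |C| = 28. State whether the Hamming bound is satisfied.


V_q(n, t) = 56, q^n = 1024, Hamming bound = 18, |C| = 28 > bound (violated).

Step 1: Compute V_q(n, t) = Σ_{j=0}^2 C(n, j) (q−1)^j.
  j = 0: C(10,0)·(1)^0 = 1·1 = 1.
  j = 1: C(10,1)·(1)^1 = 10·1 = 10.
  j = 2: C(10,2)·(1)^2 = 45·1 = 45.
  V_q(n, t) = 1 + 10 + 45 = 56.
Step 2: q^n = 2^10 = 1024.
Step 3: Hamming bound ⌊q^n / V_q(n,t)⌋ = ⌊1024/56⌋ = 18.
Step 4: Compare |C| = 28 to 18: violated.
The claimed |C| lies above the Hamming bound, so no 2-ary code of length 10 with d ≥ 5 can have 28 codewords.


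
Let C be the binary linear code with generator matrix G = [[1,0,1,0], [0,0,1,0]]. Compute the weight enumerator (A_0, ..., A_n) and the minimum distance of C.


Weight distribution: A_0 = 1, A_1 = 2, A_2 = 1. Minimum distance d = 1.

Enumerate all 2^2 = 4 messages m ∈ F_2^2.
For each, compute codeword c = mG in F_2^4, then tally its weight.
  m = 00 → c = 0000, weight = 0.
  m = 10 → c = 1010, weight = 2.
  m = 01 → c = 0010, weight = 1.
  m = 11 → c = 1000, weight = 1.
Tally weights:
  weight 0: 1 codewords.
  weight 1: 2 codewords.
  weight 2: 1 codewords.
Minimum distance d = smallest w > 0 with A_w > 0 = 1.
Sanity: Σ A_w = 4 = 2^2 = 4 ✓.


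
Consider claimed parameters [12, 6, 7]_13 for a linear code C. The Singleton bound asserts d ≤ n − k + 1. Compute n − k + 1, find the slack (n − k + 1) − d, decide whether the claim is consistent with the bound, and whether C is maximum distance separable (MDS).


Singleton RHS = n − k + 1 = 7, slack = 0, bound satisfied, MDS.

Singleton bound: d ≤ n − k + 1.
Here n = 12, k = 6, so n − k + 1 = 7.
Given d = 7, check d ≤ 7: YES.
Slack = (n − k + 1) − d = 0.
The code is MDS (slack = 0).
Description: the claimed parameters are [12, 6, 7]_13; such a code would be MDS (meets Singleton bound).


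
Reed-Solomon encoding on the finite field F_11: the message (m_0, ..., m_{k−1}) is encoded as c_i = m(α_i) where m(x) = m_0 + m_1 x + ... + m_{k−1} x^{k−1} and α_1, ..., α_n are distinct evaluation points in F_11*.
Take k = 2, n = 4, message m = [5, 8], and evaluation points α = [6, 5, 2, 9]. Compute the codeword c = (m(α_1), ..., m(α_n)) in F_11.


c = [9, 1, 10, 0]

Message polynomial: m(x) = 5 + 8·x (mod 11).
For each evaluation point α_i, compute m(α_i) mod 11:
  α_1 = 6: Horner steps 8 → 9, so m(6) = 9.
  α_2 = 5: Horner steps 8 → 1, so m(5) = 1.
  α_3 = 2: Horner steps 8 → 10, so m(2) = 10.
  α_4 = 9: Horner steps 8 → 0, so m(9) = 0.
Codeword c = [9, 1, 10, 0] ∈ F_11^4.


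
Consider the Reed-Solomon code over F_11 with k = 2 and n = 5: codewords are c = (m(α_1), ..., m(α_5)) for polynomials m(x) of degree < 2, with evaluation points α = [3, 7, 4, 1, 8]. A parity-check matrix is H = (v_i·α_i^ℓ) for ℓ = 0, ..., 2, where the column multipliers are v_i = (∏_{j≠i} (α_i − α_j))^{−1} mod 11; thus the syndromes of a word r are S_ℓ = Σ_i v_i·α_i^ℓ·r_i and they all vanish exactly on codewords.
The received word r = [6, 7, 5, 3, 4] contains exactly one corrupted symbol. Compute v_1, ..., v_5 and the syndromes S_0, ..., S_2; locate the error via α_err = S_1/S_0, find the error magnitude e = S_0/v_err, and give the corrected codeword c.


S = (5, 4, 1), error at position 1, error magnitude e = 9, c = [8, 7, 5, 3, 4].

Step 1: column multipliers v_i = (∏_{j≠i}(α_i − α_j))^{−1} mod 11.
  i = 1 (α = 3): (3−7)(3−4)(3−1)(3−8) = (−4)·(−1)·2·(−5) = −40 ≡ 4, so v_1 = 4^{−1} = 3 (mod 11).
  i = 2 (α = 7): (7−3)(7−4)(7−1)(7−8) = 4·3·6·(−1) = −72 ≡ 5, so v_2 = 5^{−1} = 9 (mod 11).
  i = 3 (α = 4): (4−3)(4−7)(4−1)(4−8) = 1·(−3)·3·(−4) = 36 ≡ 3, so v_3 = 3^{−1} = 4 (mod 11).
  i = 4 (α = 1): (1−3)(1−7)(1−4)(1−8) = (−2)·(−6)·(−3)·(−7) = 252 ≡ 10, so v_4 = 10^{−1} = 10 (mod 11).
  i = 5 (α = 8): (8−3)(8−7)(8−4)(8−1) = 5·1·4·7 = 140 ≡ 8, so v_5 = 8^{−1} = 7 (mod 11).
  v = [3, 9, 4, 10, 7].
Step 2: syndromes of r = [6, 7, 5, 3, 4] (all sums mod 11).
  S_0 = Σ v_i r_i = 3·6 + 9·7 + 4·5 + 10·3 + 7·4 = 159 ≡ 5.
  S_1 = Σ v_i α_i r_i = 3·3·6 + 9·7·7 + 4·4·5 + 10·1·3 + 7·8·4 = 829 ≡ 4.
  α_i^2 mod 11 = [9, 5, 5, 1, 9].
  S_2 = Σ v_i α_i^2 r_i = 3·9·6 + 9·5·7 + 4·5·5 + 10·1·3 + 7·9·4 = 859 ≡ 1.
  S = (5, 4, 1) ≠ 0, so r is not a codeword (an error is present).
Step 3: locate the error. For a single error e at position i, S_ℓ = v_i·e·α_i^ℓ, so α_err = S_1/S_0.
  S_0^{−1} = 5^{−1} = 9 (mod 11), so α_err = 4·9 = 36 ≡ 3 = α_1. Error position i = 1.
  Consistency check: S_2/S_1 = 1·3 = 3 ≡ 3 = α_err ✓ (single-error assumption holds).
Step 4: error magnitude e = S_0/v_1 = S_0·∏_{j≠1}(α_1 − α_j) = 5·4 = 20 ≡ 9 (mod 11).
Step 5: correct position 1: c_1 = r_1 − e = 6 − 9 ≡ 8 (mod 11). Hence c = [8, 7, 5, 3, 4].
  Check: interpolating c through the α_i gives m(x) = 6 + 8·x (degree < 2) with m(α_i) = c_i for every i, so c is indeed a codeword.


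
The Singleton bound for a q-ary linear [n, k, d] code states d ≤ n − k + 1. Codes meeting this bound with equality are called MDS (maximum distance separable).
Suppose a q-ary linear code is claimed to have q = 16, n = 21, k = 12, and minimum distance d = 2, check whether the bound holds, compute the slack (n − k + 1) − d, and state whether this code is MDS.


Singleton RHS = n − k + 1 = 10, slack = 8, bound satisfied, not MDS.

Singleton bound: d ≤ n − k + 1.
Here n = 21, k = 12, so n − k + 1 = 10.
Given d = 2, check d ≤ 10: YES.
Slack = (n − k + 1) − d = 8.
The code is NOT MDS (slack = 8 > 0).
Description: the claimed parameters are [21, 12, 2]_16; such a code would be non-MDS.


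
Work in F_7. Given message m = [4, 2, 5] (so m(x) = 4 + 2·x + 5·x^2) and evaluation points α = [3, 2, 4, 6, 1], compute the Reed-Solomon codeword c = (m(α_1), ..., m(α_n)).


c = [6, 0, 1, 0, 4]

Message polynomial: m(x) = 4 + 2·x + 5·x^2 (mod 7).
For each evaluation point α_i, compute m(α_i) mod 7:
  α_1 = 3: Horner steps 5 → 3 → 6, so m(3) = 6.
  α_2 = 2: Horner steps 5 → 5 → 0, so m(2) = 0.
  α_3 = 4: Horner steps 5 → 1 → 1, so m(4) = 1.
  α_4 = 6: Horner steps 5 → 4 → 0, so m(6) = 0.
  α_5 = 1: Horner steps 5 → 0 → 4, so m(1) = 4.
Codeword c = [6, 0, 1, 0, 4] ∈ F_7^5.


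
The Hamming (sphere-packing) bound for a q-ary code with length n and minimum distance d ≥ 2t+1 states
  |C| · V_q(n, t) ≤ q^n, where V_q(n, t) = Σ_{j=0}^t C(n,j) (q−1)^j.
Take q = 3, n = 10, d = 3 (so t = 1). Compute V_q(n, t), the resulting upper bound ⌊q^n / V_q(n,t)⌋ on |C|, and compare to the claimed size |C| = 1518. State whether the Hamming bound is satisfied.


V_q(n, t) = 21, q^n = 59049, Hamming bound = 2811, |C| = 1518 ≤ bound (satisfied).

Step 1: Compute V_q(n, t) = Σ_{j=0}^1 C(n, j) (q−1)^j.
  j = 0: C(10,0)·(2)^0 = 1·1 = 1.
  j = 1: C(10,1)·(2)^1 = 10·2 = 20.
  V_q(n, t) = 1 + 20 = 21.
Step 2: q^n = 3^10 = 59049.
Step 3: Hamming bound ⌊q^n / V_q(n,t)⌋ = ⌊59049/21⌋ = 2811.
Step 4: Compare |C| = 1518 to 2811: satisfied.
The claimed |C| lies below the Hamming bound.


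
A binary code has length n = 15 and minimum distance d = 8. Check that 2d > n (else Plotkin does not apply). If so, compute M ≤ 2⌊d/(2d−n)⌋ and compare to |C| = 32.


Plotkin bound M ≤ 16; given |C| = 32 > bound (violated).

Check applicability: 2d = 16, n = 15.
2d − n = 1 > 0, so Plotkin applies.
Compute d/(2d−n) = 8/1 ≈ 8.0000.
⌊d/(2d−n)⌋ = 8.
Plotkin bound: M ≤ 2·8 = 16.
Given |C| = 32, check: VIOLATED.
This |C| is above the Plotkin bound, so no binary code with n = 15, d = 8 and 32 codewords exists.


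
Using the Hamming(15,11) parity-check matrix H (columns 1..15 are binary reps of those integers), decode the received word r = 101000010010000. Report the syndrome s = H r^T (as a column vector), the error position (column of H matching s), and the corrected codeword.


s = (0, 0, 0, 1)^T, error position = 1, corrected codeword c = 001000010010000

Compute s = H r^T mod 2 one row at a time:
  s_1 = 1 + 0 + 0 + 1 + 0 + 0 + 0 + 0 = 2 ≡ 0 (mod 2).
  s_2 = 0 + 0 + 0 + 0 + 0 + 0 + 0 + 0 = 0 ≡ 0 (mod 2).
  s_3 = 0 + 1 + 0 + 0 + 0 + 1 + 0 + 0 = 2 ≡ 0 (mod 2).
  s_4 = 1 + 1 + 0 + 0 + 0 + 1 + 0 + 0 = 3 ≡ 1 (mod 2).
s = (0, 0, 0, 1)^T — this equals column 1 of H (binary 0001), so error is at position 1.
Correct: flip bit 1 of r = 101000010010000 to get c = 001000010010000.


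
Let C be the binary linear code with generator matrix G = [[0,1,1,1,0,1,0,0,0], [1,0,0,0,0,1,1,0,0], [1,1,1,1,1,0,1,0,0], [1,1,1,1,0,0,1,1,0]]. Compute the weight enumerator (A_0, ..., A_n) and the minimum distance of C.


Weight distribution: A_0 = 1, A_1 = 2, A_2 = 1, A_3 = 1, A_4 = 3, A_5 = 4, A_6 = 3, A_7 = 1. Minimum distance d = 1.

Enumerate all 2^4 = 16 messages m ∈ F_2^4.
For each, compute codeword c = mG in F_2^9, then tally its weight.
  m = 0000 → c = 000000000, weight = 0.
  m = 1000 → c = 011101000, weight = 4.
  m = 0100 → c = 100001100, weight = 3.
  m = 1100 → c = 111100100, weight = 5.
  m = 0010 → c = 111110100, weight = 6.
  m = 1010 → c = 100011100, weight = 4.
  m = 0110 → c = 011111000, weight = 5.
  m = 1110 → c = 000010000, weight = 1.
  m = 0001 → c = 111100110, weight = 6.
  m = 1001 → c = 100001110, weight = 4.
  m = 0101 → c = 011101010, weight = 5.
  m = 1101 → c = 000000010, weight = 1.
  m = 0011 → c = 000010010, weight = 2.
  m = 1011 → c = 011111010, weight = 6.
  m = 0111 → c = 100011110, weight = 5.
  m = 1111 → c = 111110110, weight = 7.
Tally weights:
  weight 0: 1 codewords.
  weight 1: 2 codewords.
  weight 2: 1 codewords.
  weight 3: 1 codewords.
  weight 4: 3 codewords.
  weight 5: 4 codewords.
  weight 6: 3 codewords.
  weight 7: 1 codewords.
Minimum distance d = smallest w > 0 with A_w > 0 = 1.
Sanity: Σ A_w = 16 = 2^4 = 16 ✓.


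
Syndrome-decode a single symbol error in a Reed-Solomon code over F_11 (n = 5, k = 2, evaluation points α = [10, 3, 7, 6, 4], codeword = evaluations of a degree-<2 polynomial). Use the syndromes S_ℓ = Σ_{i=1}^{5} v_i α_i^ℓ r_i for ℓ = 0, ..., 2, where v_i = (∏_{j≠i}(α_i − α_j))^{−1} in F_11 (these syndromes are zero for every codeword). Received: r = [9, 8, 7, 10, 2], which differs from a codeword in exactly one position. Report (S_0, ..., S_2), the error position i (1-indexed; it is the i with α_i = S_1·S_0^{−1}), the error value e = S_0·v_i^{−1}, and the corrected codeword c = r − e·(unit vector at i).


S = (1, 4, 5), error at position 5, error magnitude e = 8, c = [9, 8, 7, 10, 5].

Step 1: column multipliers v_i = (∏_{j≠i}(α_i − α_j))^{−1} mod 11.
  i = 1 (α = 10): (10−3)(10−7)(10−6)(10−4) = 7·3·4·6 = 504 ≡ 9, so v_1 = 9^{−1} = 5 (mod 11).
  i = 2 (α = 3): (3−10)(3−7)(3−6)(3−4) = (−7)·(−4)·(−3)·(−1) = 84 ≡ 7, so v_2 = 7^{−1} = 8 (mod 11).
  i = 3 (α = 7): (7−10)(7−3)(7−6)(7−4) = (−3)·4·1·3 = −36 ≡ 8, so v_3 = 8^{−1} = 7 (mod 11).
  i = 4 (α = 6): (6−10)(6−3)(6−7)(6−4) = (−4)·3·(−1)·2 = 24 ≡ 2, so v_4 = 2^{−1} = 6 (mod 11).
  i = 5 (α = 4): (4−10)(4−3)(4−7)(4−6) = (−6)·1·(−3)·(−2) = −36 ≡ 8, so v_5 = 8^{−1} = 7 (mod 11).
  v = [5, 8, 7, 6, 7].
Step 2: syndromes of r = [9, 8, 7, 10, 2] (all sums mod 11).
  S_0 = Σ v_i r_i = 5·9 + 8·8 + 7·7 + 6·10 + 7·2 = 232 ≡ 1.
  S_1 = Σ v_i α_i r_i = 5·10·9 + 8·3·8 + 7·7·7 + 6·6·10 + 7·4·2 = 1401 ≡ 4.
  α_i^2 mod 11 = [1, 9, 5, 3, 5].
  S_2 = Σ v_i α_i^2 r_i = 5·1·9 + 8·9·8 + 7·5·7 + 6·3·10 + 7·5·2 = 1116 ≡ 5.
  S = (1, 4, 5) ≠ 0, so r is not a codeword (an error is present).
Step 3: locate the error. For a single error e at position i, S_ℓ = v_i·e·α_i^ℓ, so α_err = S_1/S_0.
  S_0^{−1} = 1^{−1} = 1 (mod 11), so α_err = 4·1 = 4 ≡ 4 = α_5. Error position i = 5.
  Consistency check: S_2/S_1 = 5·3 = 15 ≡ 4 = α_err ✓ (single-error assumption holds).
Step 4: error magnitude e = S_0/v_5 = S_0·∏_{j≠5}(α_5 − α_j) = 1·8 = 8 ≡ 8 (mod 11).
Step 5: correct position 5: c_5 = r_5 − e = 2 − 8 ≡ 5 (mod 11). Hence c = [9, 8, 7, 10, 5].
  Check: interpolating c through the α_i gives m(x) = 6 + 8·x (degree < 2) with m(α_i) = c_i for every i, so c is indeed a codeword.


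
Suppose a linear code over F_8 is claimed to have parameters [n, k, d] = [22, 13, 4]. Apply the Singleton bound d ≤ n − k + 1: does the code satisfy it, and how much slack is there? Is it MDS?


Singleton RHS = n − k + 1 = 10, slack = 6, bound satisfied, not MDS.

Singleton bound: d ≤ n − k + 1.
Here n = 22, k = 13, so n − k + 1 = 10.
Given d = 4, check d ≤ 10: YES.
Slack = (n − k + 1) − d = 6.
The code is NOT MDS (slack = 6 > 0).
Description: the claimed parameters are [22, 13, 4]_8; such a code would be non-MDS.


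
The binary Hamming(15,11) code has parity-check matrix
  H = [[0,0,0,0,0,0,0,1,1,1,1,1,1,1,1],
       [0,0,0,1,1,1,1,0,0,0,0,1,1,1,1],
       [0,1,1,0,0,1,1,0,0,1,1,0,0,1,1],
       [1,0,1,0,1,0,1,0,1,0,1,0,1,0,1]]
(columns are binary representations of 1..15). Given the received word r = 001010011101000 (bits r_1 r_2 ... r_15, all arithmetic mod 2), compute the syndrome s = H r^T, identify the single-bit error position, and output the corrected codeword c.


s = (0, 0, 0, 1)^T, error position = 1, corrected codeword c = 101010011101000

Compute s = H r^T mod 2 one row at a time:
  s_1 = 1 + 1 + 1 + 0 + 1 + 0 + 0 + 0 = 4 ≡ 0 (mod 2).
  s_2 = 0 + 1 + 0 + 0 + 1 + 0 + 0 + 0 = 2 ≡ 0 (mod 2).
  s_3 = 0 + 1 + 0 + 0 + 1 + 0 + 0 + 0 = 2 ≡ 0 (mod 2).
  s_4 = 0 + 1 + 1 + 0 + 1 + 0 + 0 + 0 = 3 ≡ 1 (mod 2).
s = (0, 0, 0, 1)^T — this equals column 1 of H (binary 0001), so error is at position 1.
Correct: flip bit 1 of r = 001010011101000 to get c = 101010011101000.


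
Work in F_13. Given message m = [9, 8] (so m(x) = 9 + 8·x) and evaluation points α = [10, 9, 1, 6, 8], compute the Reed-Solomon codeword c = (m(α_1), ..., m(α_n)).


c = [11, 3, 4, 5, 8]

Message polynomial: m(x) = 9 + 8·x (mod 13).
For each evaluation point α_i, compute m(α_i) mod 13:
  α_1 = 10: Horner steps 8 → 11, so m(10) = 11.
  α_2 = 9: Horner steps 8 → 3, so m(9) = 3.
  α_3 = 1: Horner steps 8 → 4, so m(1) = 4.
  α_4 = 6: Horner steps 8 → 5, so m(6) = 5.
  α_5 = 8: Horner steps 8 → 8, so m(8) = 8.
Codeword c = [11, 3, 4, 5, 8] ∈ F_13^5.


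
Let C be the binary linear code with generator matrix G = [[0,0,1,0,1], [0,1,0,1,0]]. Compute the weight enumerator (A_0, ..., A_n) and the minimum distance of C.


Weight distribution: A_0 = 1, A_2 = 2, A_4 = 1. Minimum distance d = 2.

Enumerate all 2^2 = 4 messages m ∈ F_2^2.
For each, compute codeword c = mG in F_2^5, then tally its weight.
  m = 00 → c = 00000, weight = 0.
  m = 10 → c = 00101, weight = 2.
  m = 01 → c = 01010, weight = 2.
  m = 11 → c = 01111, weight = 4.
Tally weights:
  weight 0: 1 codewords.
  weight 2: 2 codewords.
  weight 4: 1 codewords.
Minimum distance d = smallest w > 0 with A_w > 0 = 2.
Sanity: Σ A_w = 4 = 2^2 = 4 ✓.


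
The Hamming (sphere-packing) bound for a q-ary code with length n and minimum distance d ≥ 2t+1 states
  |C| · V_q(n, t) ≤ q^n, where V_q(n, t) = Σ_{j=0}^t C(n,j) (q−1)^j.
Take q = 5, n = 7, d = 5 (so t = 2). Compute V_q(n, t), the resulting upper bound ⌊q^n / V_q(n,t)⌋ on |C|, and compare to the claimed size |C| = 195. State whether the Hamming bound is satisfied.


V_q(n, t) = 365, q^n = 78125, Hamming bound = 214, |C| = 195 ≤ bound (satisfied).

Step 1: Compute V_q(n, t) = Σ_{j=0}^2 C(n, j) (q−1)^j.
  j = 0: C(7,0)·(4)^0 = 1·1 = 1.
  j = 1: C(7,1)·(4)^1 = 7·4 = 28.
  j = 2: C(7,2)·(4)^2 = 21·16 = 336.
  V_q(n, t) = 1 + 28 + 336 = 365.
Step 2: q^n = 5^7 = 78125.
Step 3: Hamming bound ⌊q^n / V_q(n,t)⌋ = ⌊78125/365⌋ = 214.
Step 4: Compare |C| = 195 to 214: satisfied.
The claimed |C| lies below the Hamming bound.


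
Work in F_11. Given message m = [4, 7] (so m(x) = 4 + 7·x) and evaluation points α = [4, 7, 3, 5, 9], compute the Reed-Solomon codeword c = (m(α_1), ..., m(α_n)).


c = [10, 9, 3, 6, 1]

Message polynomial: m(x) = 4 + 7·x (mod 11).
For each evaluation point α_i, compute m(α_i) mod 11:
  α_1 = 4: Horner steps 7 → 10, so m(4) = 10.
  α_2 = 7: Horner steps 7 → 9, so m(7) = 9.
  α_3 = 3: Horner steps 7 → 3, so m(3) = 3.
  α_4 = 5: Horner steps 7 → 6, so m(5) = 6.
  α_5 = 9: Horner steps 7 → 1, so m(9) = 1.
Codeword c = [10, 9, 3, 6, 1] ∈ F_11^5.


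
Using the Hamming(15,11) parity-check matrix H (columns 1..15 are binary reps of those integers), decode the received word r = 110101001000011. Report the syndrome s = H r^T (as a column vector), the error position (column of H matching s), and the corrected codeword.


s = (1, 0, 0, 1)^T, error position = 9, corrected codeword c = 110101000000011

Compute s = H r^T mod 2 one row at a time:
  s_1 = 0 + 1 + 0 + 0 + 0 + 0 + 1 + 1 = 3 ≡ 1 (mod 2).
  s_2 = 1 + 0 + 1 + 0 + 0 + 0 + 1 + 1 = 4 ≡ 0 (mod 2).
  s_3 = 1 + 0 + 1 + 0 + 0 + 0 + 1 + 1 = 4 ≡ 0 (mod 2).
  s_4 = 1 + 0 + 0 + 0 + 1 + 0 + 0 + 1 = 3 ≡ 1 (mod 2).
s = (1, 0, 0, 1)^T — this equals column 9 of H (binary 1001), so error is at position 9.
Correct: flip bit 9 of r = 110101001000011 to get c = 110101000000011.


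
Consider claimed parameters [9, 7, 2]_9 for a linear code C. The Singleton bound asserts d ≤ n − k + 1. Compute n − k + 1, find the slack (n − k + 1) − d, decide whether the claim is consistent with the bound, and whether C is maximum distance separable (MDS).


Singleton RHS = n − k + 1 = 3, slack = 1, bound satisfied, not MDS.

Singleton bound: d ≤ n − k + 1.
Here n = 9, k = 7, so n − k + 1 = 3.
Given d = 2, check d ≤ 3: YES.
Slack = (n − k + 1) − d = 1.
The code is NOT MDS (slack = 1 > 0).
Description: the claimed parameters are [9, 7, 2]_9; such a code would be non-MDS.


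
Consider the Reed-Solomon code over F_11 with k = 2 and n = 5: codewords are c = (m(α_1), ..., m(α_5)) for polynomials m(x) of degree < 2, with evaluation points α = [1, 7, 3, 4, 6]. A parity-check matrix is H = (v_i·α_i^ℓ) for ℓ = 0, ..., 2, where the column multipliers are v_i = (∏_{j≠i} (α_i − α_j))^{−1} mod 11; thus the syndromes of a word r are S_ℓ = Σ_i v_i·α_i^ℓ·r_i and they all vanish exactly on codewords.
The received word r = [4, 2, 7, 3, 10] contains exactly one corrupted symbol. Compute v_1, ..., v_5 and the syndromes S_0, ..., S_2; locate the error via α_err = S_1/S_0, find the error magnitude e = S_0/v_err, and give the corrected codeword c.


S = (5, 8, 4), error at position 5, error magnitude e = 4, c = [4, 2, 7, 3, 6].

Step 1: column multipliers v_i = (∏_{j≠i}(α_i − α_j))^{−1} mod 11.
  i = 1 (α = 1): (1−7)(1−3)(1−4)(1−6) = (−6)·(−2)·(−3)·(−5) = 180 ≡ 4, so v_1 = 4^{−1} = 3 (mod 11).
  i = 2 (α = 7): (7−1)(7−3)(7−4)(7−6) = 6·4·3·1 = 72 ≡ 6, so v_2 = 6^{−1} = 2 (mod 11).
  i = 3 (α = 3): (3−1)(3−7)(3−4)(3−6) = 2·(−4)·(−1)·(−3) = −24 ≡ 9, so v_3 = 9^{−1} = 5 (mod 11).
  i = 4 (α = 4): (4−1)(4−7)(4−3)(4−6) = 3·(−3)·1·(−2) = 18 ≡ 7, so v_4 = 7^{−1} = 8 (mod 11).
  i = 5 (α = 6): (6−1)(6−7)(6−3)(6−4) = 5·(−1)·3·2 = −30 ≡ 3, so v_5 = 3^{−1} = 4 (mod 11).
  v = [3, 2, 5, 8, 4].
Step 2: syndromes of r = [4, 2, 7, 3, 10] (all sums mod 11).
  S_0 = Σ v_i r_i = 3·4 + 2·2 + 5·7 + 8·3 + 4·10 = 115 ≡ 5.
  S_1 = Σ v_i α_i r_i = 3·1·4 + 2·7·2 + 5·3·7 + 8·4·3 + 4·6·10 = 481 ≡ 8.
  α_i^2 mod 11 = [1, 5, 9, 5, 3].
  S_2 = Σ v_i α_i^2 r_i = 3·1·4 + 2·5·2 + 5·9·7 + 8·5·3 + 4·3·10 = 587 ≡ 4.
  S = (5, 8, 4) ≠ 0, so r is not a codeword (an error is present).
Step 3: locate the error. For a single error e at position i, S_ℓ = v_i·e·α_i^ℓ, so α_err = S_1/S_0.
  S_0^{−1} = 5^{−1} = 9 (mod 11), so α_err = 8·9 = 72 ≡ 6 = α_5. Error position i = 5.
  Consistency check: S_2/S_1 = 4·7 = 28 ≡ 6 = α_err ✓ (single-error assumption holds).
Step 4: error magnitude e = S_0/v_5 = S_0·∏_{j≠5}(α_5 − α_j) = 5·3 = 15 ≡ 4 (mod 11).
Step 5: correct position 5: c_5 = r_5 − e = 10 − 4 ≡ 6 (mod 11). Hence c = [4, 2, 7, 3, 6].
  Check: interpolating c through the α_i gives m(x) = 8 + 7·x (degree < 2) with m(α_i) = c_i for every i, so c is indeed a codeword.


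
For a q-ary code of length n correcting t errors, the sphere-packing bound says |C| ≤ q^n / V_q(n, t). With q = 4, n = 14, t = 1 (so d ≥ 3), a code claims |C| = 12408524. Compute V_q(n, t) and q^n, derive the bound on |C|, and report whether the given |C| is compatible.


V_q(n, t) = 43, q^n = 268435456, Hamming bound = 6242685, |C| = 12408524 > bound (violated).

Step 1: Compute V_q(n, t) = Σ_{j=0}^1 C(n, j) (q−1)^j.
  j = 0: C(14,0)·(3)^0 = 1·1 = 1.
  j = 1: C(14,1)·(3)^1 = 14·3 = 42.
  V_q(n, t) = 1 + 42 = 43.
Step 2: q^n = 4^14 = 268435456.
Step 3: Hamming bound ⌊q^n / V_q(n,t)⌋ = ⌊268435456/43⌋ = 6242685.
Step 4: Compare |C| = 12408524 to 6242685: violated.
The claimed |C| lies above the Hamming bound, so no 4-ary code of length 14 with d ≥ 3 can have 12408524 codewords.


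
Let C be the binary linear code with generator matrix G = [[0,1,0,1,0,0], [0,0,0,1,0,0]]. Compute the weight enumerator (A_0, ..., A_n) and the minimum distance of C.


Weight distribution: A_0 = 1, A_1 = 2, A_2 = 1. Minimum distance d = 1.

Enumerate all 2^2 = 4 messages m ∈ F_2^2.
For each, compute codeword c = mG in F_2^6, then tally its weight.
  m = 00 → c = 000000, weight = 0.
  m = 10 → c = 010100, weight = 2.
  m = 01 → c = 000100, weight = 1.
  m = 11 → c = 010000, weight = 1.
Tally weights:
  weight 0: 1 codewords.
  weight 1: 2 codewords.
  weight 2: 1 codewords.
Minimum distance d = smallest w > 0 with A_w > 0 = 1.
Sanity: Σ A_w = 4 = 2^2 = 4 ✓.


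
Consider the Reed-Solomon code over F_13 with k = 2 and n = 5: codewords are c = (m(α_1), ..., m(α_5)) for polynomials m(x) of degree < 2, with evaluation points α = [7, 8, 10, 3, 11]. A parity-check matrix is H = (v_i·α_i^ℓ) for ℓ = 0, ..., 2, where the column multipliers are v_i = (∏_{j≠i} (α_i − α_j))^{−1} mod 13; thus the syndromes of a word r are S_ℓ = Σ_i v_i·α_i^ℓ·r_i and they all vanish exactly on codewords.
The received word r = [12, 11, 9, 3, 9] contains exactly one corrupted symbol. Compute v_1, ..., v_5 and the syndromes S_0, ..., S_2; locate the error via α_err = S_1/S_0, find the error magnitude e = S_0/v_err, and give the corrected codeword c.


S = (8, 10, 6), error at position 5, error magnitude e = 1, c = [12, 11, 9, 3, 8].

Step 1: column multipliers v_i = (∏_{j≠i}(α_i − α_j))^{−1} mod 13.
  i = 1 (α = 7): (7−8)(7−10)(7−3)(7−11) = (−1)·(−3)·4·(−4) = −48 ≡ 4, so v_1 = 4^{−1} = 10 (mod 13).
  i = 2 (α = 8): (8−7)(8−10)(8−3)(8−11) = 1·(−2)·5·(−3) = 30 ≡ 4, so v_2 = 4^{−1} = 10 (mod 13).
  i = 3 (α = 10): (10−7)(10−8)(10−3)(10−11) = 3·2·7·(−1) = −42 ≡ 10, so v_3 = 10^{−1} = 4 (mod 13).
  i = 4 (α = 3): (3−7)(3−8)(3−10)(3−11) = (−4)·(−5)·(−7)·(−8) = 1120 ≡ 2, so v_4 = 2^{−1} = 7 (mod 13).
  i = 5 (α = 11): (11−7)(11−8)(11−10)(11−3) = 4·3·1·8 = 96 ≡ 5, so v_5 = 5^{−1} = 8 (mod 13).
  v = [10, 10, 4, 7, 8].
Step 2: syndromes of r = [12, 11, 9, 3, 9] (all sums mod 13).
  S_0 = Σ v_i r_i = 10·12 + 10·11 + 4·9 + 7·3 + 8·9 = 359 ≡ 8.
  S_1 = Σ v_i α_i r_i = 10·7·12 + 10·8·11 + 4·10·9 + 7·3·3 + 8·11·9 = 2935 ≡ 10.
  α_i^2 mod 13 = [10, 12, 9, 9, 4].
  S_2 = Σ v_i α_i^2 r_i = 10·10·12 + 10·12·11 + 4·9·9 + 7·9·3 + 8·4·9 = 3321 ≡ 6.
  S = (8, 10, 6) ≠ 0, so r is not a codeword (an error is present).
Step 3: locate the error. For a single error e at position i, S_ℓ = v_i·e·α_i^ℓ, so α_err = S_1/S_0.
  S_0^{−1} = 8^{−1} = 5 (mod 13), so α_err = 10·5 = 50 ≡ 11 = α_5. Error position i = 5.
  Consistency check: S_2/S_1 = 6·4 = 24 ≡ 11 = α_err ✓ (single-error assumption holds).
Step 4: error magnitude e = S_0/v_5 = S_0·∏_{j≠5}(α_5 − α_j) = 8·5 = 40 ≡ 1 (mod 13).
Step 5: correct position 5: c_5 = r_5 − e = 9 − 1 ≡ 8 (mod 13). Hence c = [12, 11, 9, 3, 8].
  Check: interpolating c through the α_i gives m(x) = 6 + 12·x (degree < 2) with m(α_i) = c_i for every i, so c is indeed a codeword.


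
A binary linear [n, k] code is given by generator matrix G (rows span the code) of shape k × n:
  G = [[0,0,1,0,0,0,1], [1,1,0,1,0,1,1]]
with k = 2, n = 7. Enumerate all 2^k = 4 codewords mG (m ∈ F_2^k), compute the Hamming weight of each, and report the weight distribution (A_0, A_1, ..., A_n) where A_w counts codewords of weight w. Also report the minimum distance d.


Weight distribution: A_0 = 1, A_2 = 1, A_5 = 2. Minimum distance d = 2.

Enumerate all 2^2 = 4 messages m ∈ F_2^2.
For each, compute codeword c = mG in F_2^7, then tally its weight.
  m = 00 → c = 0000000, weight = 0.
  m = 10 → c = 0010001, weight = 2.
  m = 01 → c = 1101011, weight = 5.
  m = 11 → c = 1111010, weight = 5.
Tally weights:
  weight 0: 1 codewords.
  weight 2: 1 codewords.
  weight 5: 2 codewords.
Minimum distance d = smallest w > 0 with A_w > 0 = 2.
Sanity: Σ A_w = 4 = 2^2 = 4 ✓.


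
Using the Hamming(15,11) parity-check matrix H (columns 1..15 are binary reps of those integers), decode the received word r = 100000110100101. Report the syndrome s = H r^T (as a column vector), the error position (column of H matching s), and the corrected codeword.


s = (0, 1, 1, 0)^T, error position = 6, corrected codeword c = 100001110100101

Compute s = H r^T mod 2 one row at a time:
  s_1 = 1 + 0 + 1 + 0 + 0 + 1 + 0 + 1 = 4 ≡ 0 (mod 2).
  s_2 = 0 + 0 + 0 + 1 + 0 + 1 + 0 + 1 = 3 ≡ 1 (mod 2).
  s_3 = 0 + 0 + 0 + 1 + 1 + 0 + 0 + 1 = 3 ≡ 1 (mod 2).
  s_4 = 1 + 0 + 0 + 1 + 0 + 0 + 1 + 1 = 4 ≡ 0 (mod 2).
s = (0, 1, 1, 0)^T — this equals column 6 of H (binary 0110), so error is at position 6.
Correct: flip bit 6 of r = 100000110100101 to get c = 100001110100101.


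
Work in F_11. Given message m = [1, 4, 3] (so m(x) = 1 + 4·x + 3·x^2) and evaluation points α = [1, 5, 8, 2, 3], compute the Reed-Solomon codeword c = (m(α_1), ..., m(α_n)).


c = [8, 8, 5, 10, 7]

Message polynomial: m(x) = 1 + 4·x + 3·x^2 (mod 11).
For each evaluation point α_i, compute m(α_i) mod 11:
  α_1 = 1: Horner steps 3 → 7 → 8, so m(1) = 8.
  α_2 = 5: Horner steps 3 → 8 → 8, so m(5) = 8.
  α_3 = 8: Horner steps 3 → 6 → 5, so m(8) = 5.
  α_4 = 2: Horner steps 3 → 10 → 10, so m(2) = 10.
  α_5 = 3: Horner steps 3 → 2 → 7, so m(3) = 7.
Codeword c = [8, 8, 5, 10, 7] ∈ F_11^5.


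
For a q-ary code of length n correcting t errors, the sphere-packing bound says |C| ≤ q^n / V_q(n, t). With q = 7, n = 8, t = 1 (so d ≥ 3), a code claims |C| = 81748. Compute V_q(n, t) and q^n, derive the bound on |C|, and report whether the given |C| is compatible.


V_q(n, t) = 49, q^n = 5764801, Hamming bound = 117649, |C| = 81748 ≤ bound (satisfied).

Step 1: Compute V_q(n, t) = Σ_{j=0}^1 C(n, j) (q−1)^j.
  j = 0: C(8,0)·(6)^0 = 1·1 = 1.
  j = 1: C(8,1)·(6)^1 = 8·6 = 48.
  V_q(n, t) = 1 + 48 = 49.
Step 2: q^n = 7^8 = 5764801.
Step 3: Hamming bound ⌊q^n / V_q(n,t)⌋ = ⌊5764801/49⌋ = 117649.
Step 4: Compare |C| = 81748 to 117649: satisfied.
The claimed |C| lies below the Hamming bound.


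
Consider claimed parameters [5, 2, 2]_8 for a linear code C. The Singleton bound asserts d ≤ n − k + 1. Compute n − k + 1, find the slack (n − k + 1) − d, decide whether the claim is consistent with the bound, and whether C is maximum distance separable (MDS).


Singleton RHS = n − k + 1 = 4, slack = 2, bound satisfied, not MDS.

Singleton bound: d ≤ n − k + 1.
Here n = 5, k = 2, so n − k + 1 = 4.
Given d = 2, check d ≤ 4: YES.
Slack = (n − k + 1) − d = 2.
The code is NOT MDS (slack = 2 > 0).
Description: the claimed parameters are [5, 2, 2]_8; such a code would be non-MDS.


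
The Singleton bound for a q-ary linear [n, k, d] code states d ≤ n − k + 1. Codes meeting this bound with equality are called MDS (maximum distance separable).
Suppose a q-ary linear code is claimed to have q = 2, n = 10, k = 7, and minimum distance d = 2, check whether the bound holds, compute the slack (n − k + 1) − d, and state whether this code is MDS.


Singleton RHS = n − k + 1 = 4, slack = 2, bound satisfied, not MDS.

Singleton bound: d ≤ n − k + 1.
Here n = 10, k = 7, so n − k + 1 = 4.
Given d = 2, check d ≤ 4: YES.
Slack = (n − k + 1) − d = 2.
The code is NOT MDS (slack = 2 > 0).
Description: the claimed parameters are [10, 7, 2]_2; such a code would be non-MDS.


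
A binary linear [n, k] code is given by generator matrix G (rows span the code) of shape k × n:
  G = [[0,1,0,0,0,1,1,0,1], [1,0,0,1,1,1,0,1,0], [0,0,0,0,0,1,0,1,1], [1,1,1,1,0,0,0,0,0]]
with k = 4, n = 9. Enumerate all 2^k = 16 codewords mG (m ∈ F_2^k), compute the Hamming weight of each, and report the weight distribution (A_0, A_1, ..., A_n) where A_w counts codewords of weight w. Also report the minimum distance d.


Weight distribution: A_0 = 1, A_3 = 2, A_4 = 5, A_5 = 4, A_6 = 2, A_7 = 2. Minimum distance d = 3.

Enumerate all 2^4 = 16 messages m ∈ F_2^4.
For each, compute codeword c = mG in F_2^9, then tally its weight.
  m = 0000 → c = 000000000, weight = 0.
  m = 1000 → c = 010001101, weight = 4.
  m = 0100 → c = 100111010, weight = 5.
  m = 1100 → c = 110110111, weight = 7.
  m = 0010 → c = 000001011, weight = 3.
  m = 1010 → c = 010000110, weight = 3.
  m = 0110 → c = 100110001, weight = 4.
  m = 1110 → c = 110111100, weight = 6.
  m = 0001 → c = 111100000, weight = 4.
  m = 1001 → c = 101101101, weight = 6.
  m = 0101 → c = 011011010, weight = 5.
  m = 1101 → c = 001010111, weight = 5.
  m = 0011 → c = 111101011, weight = 7.
  m = 1011 → c = 101100110, weight = 5.
  m = 0111 → c = 011010001, weight = 4.
  m = 1111 → c = 001011100, weight = 4.
Tally weights:
  weight 0: 1 codewords.
  weight 3: 2 codewords.
  weight 4: 5 codewords.
  weight 5: 4 codewords.
  weight 6: 2 codewords.
  weight 7: 2 codewords.
Minimum distance d = smallest w > 0 with A_w > 0 = 3.
Sanity: Σ A_w = 16 = 2^4 = 16 ✓.


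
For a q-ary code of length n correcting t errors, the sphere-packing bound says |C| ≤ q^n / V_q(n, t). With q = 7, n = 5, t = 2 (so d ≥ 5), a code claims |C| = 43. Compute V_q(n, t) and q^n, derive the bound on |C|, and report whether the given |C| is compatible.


V_q(n, t) = 391, q^n = 16807, Hamming bound = 42, |C| = 43 > bound (violated).

Step 1: Compute V_q(n, t) = Σ_{j=0}^2 C(n, j) (q−1)^j.
  j = 0: C(5,0)·(6)^0 = 1·1 = 1.
  j = 1: C(5,1)·(6)^1 = 5·6 = 30.
  j = 2: C(5,2)·(6)^2 = 10·36 = 360.
  V_q(n, t) = 1 + 30 + 360 = 391.
Step 2: q^n = 7^5 = 16807.
Step 3: Hamming bound ⌊q^n / V_q(n,t)⌋ = ⌊16807/391⌋ = 42.
Step 4: Compare |C| = 43 to 42: violated.
The claimed |C| lies above the Hamming bound, so no 7-ary code of length 5 with d ≥ 5 can have 43 codewords.


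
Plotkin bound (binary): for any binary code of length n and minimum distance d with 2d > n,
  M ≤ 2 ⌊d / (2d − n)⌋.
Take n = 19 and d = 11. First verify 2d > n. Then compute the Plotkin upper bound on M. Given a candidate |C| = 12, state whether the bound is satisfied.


Plotkin bound M ≤ 6; given |C| = 12 > bound (violated).

Check applicability: 2d = 22, n = 19.
2d − n = 3 > 0, so Plotkin applies.
Compute d/(2d−n) = 11/3 ≈ 3.6667.
⌊d/(2d−n)⌋ = 3.
Plotkin bound: M ≤ 2·3 = 6.
Given |C| = 12, check: VIOLATED.
This |C| is above the Plotkin bound, so no binary code with n = 19, d = 11 and 12 codewords exists.
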